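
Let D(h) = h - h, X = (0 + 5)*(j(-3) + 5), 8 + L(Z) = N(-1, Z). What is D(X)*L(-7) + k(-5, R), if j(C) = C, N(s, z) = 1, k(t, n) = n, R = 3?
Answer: 3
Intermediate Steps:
L(Z) = -7 (L(Z) = -8 + 1 = -7)
X = 10 (X = (0 + 5)*(-3 + 5) = 5*2 = 10)
D(h) = 0
D(X)*L(-7) + k(-5, R) = 0*(-7) + 3 = 0 + 3 = 3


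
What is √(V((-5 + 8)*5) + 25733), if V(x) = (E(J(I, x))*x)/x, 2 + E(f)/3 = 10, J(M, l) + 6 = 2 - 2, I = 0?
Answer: √25757 ≈ 160.49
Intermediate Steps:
J(M, l) = -6 (J(M, l) = -6 + (2 - 2) = -6 + 0 = -6)
E(f) = 24 (E(f) = -6 + 3*10 = -6 + 30 = 24)
V(x) = 24 (V(x) = (24*x)/x = 24)
√(V((-5 + 8)*5) + 25733) = √(24 + 25733) = √25757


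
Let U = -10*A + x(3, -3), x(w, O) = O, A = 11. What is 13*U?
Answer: -1469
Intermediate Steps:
U = -113 (U = -10*11 - 3 = -110 - 3 = -113)
13*U = 13*(-113) = -1469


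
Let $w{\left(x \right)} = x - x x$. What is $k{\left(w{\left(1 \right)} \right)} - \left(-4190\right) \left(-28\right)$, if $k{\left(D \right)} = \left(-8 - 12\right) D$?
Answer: $-117320$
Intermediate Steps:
$w{\left(x \right)} = x - x^{2}$
$k{\left(D \right)} = - 20 D$
$k{\left(w{\left(1 \right)} \right)} - \left(-4190\right) \left(-28\right) = - 20 \cdot 1 \left(1 - 1\right) - \left(-4190\right) \left(-28\right) = - 20 \cdot 1 \left(1 - 1\right) - 117320 = - 20 \cdot 1 \cdot 0 - 117320 = \left(-20\right) 0 - 117320 = 0 - 117320 = -117320$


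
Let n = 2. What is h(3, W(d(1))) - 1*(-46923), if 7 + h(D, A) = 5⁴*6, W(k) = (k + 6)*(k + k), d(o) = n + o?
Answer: 50666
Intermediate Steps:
d(o) = 2 + o
W(k) = 2*k*(6 + k) (W(k) = (6 + k)*(2*k) = 2*k*(6 + k))
h(D, A) = 3743 (h(D, A) = -7 + 5⁴*6 = -7 + 625*6 = -7 + 3750 = 3743)
h(3, W(d(1))) - 1*(-46923) = 3743 - 1*(-46923) = 3743 + 46923 = 50666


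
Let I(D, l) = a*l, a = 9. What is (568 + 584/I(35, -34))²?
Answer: 7501638544/23409 ≈ 3.2046e+5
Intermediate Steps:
I(D, l) = 9*l
(568 + 584/I(35, -34))² = (568 + 584/((9*(-34))))² = (568 + 584/(-306))² = (568 + 584*(-1/306))² = (568 - 292/153)² = (86612/153)² = 7501638544/23409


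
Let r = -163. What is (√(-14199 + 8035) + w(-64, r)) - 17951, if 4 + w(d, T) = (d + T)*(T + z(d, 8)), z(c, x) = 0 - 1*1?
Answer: 19273 + 2*I*√1541 ≈ 19273.0 + 78.511*I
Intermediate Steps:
z(c, x) = -1 (z(c, x) = 0 - 1 = -1)
w(d, T) = -4 + (-1 + T)*(T + d) (w(d, T) = -4 + (d + T)*(T - 1) = -4 + (T + d)*(-1 + T) = -4 + (-1 + T)*(T + d))
(√(-14199 + 8035) + w(-64, r)) - 17951 = (√(-14199 + 8035) + (-4 + (-163)² - 1*(-163) - 1*(-64) - 163*(-64))) - 17951 = (√(-6164) + (-4 + 26569 + 163 + 64 + 10432)) - 17951 = (2*I*√1541 + 37224) - 17951 = (37224 + 2*I*√1541) - 17951 = 19273 + 2*I*√1541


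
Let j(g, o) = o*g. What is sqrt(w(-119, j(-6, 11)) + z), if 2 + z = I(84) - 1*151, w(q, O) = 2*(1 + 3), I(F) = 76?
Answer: I*sqrt(69) ≈ 8.3066*I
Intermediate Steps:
j(g, o) = g*o
w(q, O) = 8 (w(q, O) = 2*4 = 8)
z = -77 (z = -2 + (76 - 1*151) = -2 + (76 - 151) = -2 - 75 = -77)
sqrt(w(-119, j(-6, 11)) + z) = sqrt(8 - 77) = sqrt(-69) = I*sqrt(69)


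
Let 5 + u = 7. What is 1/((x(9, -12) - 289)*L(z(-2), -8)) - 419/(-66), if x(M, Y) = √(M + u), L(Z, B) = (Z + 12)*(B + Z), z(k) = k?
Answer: 1749544037/275583000 + √11/8351000 ≈ 6.3485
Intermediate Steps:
u = 2 (u = -5 + 7 = 2)
L(Z, B) = (12 + Z)*(B + Z)
x(M, Y) = √(2 + M) (x(M, Y) = √(M + 2) = √(2 + M))
1/((x(9, -12) - 289)*L(z(-2), -8)) - 419/(-66) = 1/((√(2 + 9) - 289)*((-2)² + 12*(-8) + 12*(-2) - 8*(-2))) - 419/(-66) = 1/((√11 - 289)*(4 - 96 - 24 + 16)) - 419*(-1/66) = 1/(-289 + √11*(-100)) + 419/66 = -1/100/(-289 + √11) + 419/66 = -1/(100*(-289 + √11)) + 419/66 = 419/66 - 1/(100*(-289 + √11))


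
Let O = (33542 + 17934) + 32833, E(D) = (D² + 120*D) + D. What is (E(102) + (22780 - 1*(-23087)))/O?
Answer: 22871/28103 ≈ 0.81383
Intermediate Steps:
E(D) = D² + 121*D
O = 84309 (O = 51476 + 32833 = 84309)
(E(102) + (22780 - 1*(-23087)))/O = (102*(121 + 102) + (22780 - 1*(-23087)))/84309 = (102*223 + (22780 + 23087))*(1/84309) = (22746 + 45867)*(1/84309) = 68613*(1/84309) = 22871/28103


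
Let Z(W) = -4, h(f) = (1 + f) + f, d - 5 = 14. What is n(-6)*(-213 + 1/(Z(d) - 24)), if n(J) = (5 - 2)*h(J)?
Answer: 196845/28 ≈ 7030.2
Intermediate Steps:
d = 19 (d = 5 + 14 = 19)
h(f) = 1 + 2*f
n(J) = 3 + 6*J (n(J) = (5 - 2)*(1 + 2*J) = 3*(1 + 2*J) = 3 + 6*J)
n(-6)*(-213 + 1/(Z(d) - 24)) = (3 + 6*(-6))*(-213 + 1/(-4 - 24)) = (3 - 36)*(-213 + 1/(-28)) = -33*(-213 - 1/28) = -33*(-5965/28) = 196845/28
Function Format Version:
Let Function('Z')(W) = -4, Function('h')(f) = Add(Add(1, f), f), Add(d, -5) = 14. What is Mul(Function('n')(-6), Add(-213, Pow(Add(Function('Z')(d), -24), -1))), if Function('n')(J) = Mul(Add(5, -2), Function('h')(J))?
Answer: Rational(196845, 28) ≈ 7030.2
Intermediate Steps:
d = 19 (d = Add(5, 14) = 19)
Function('h')(f) = Add(1, Mul(2, f))
Function('n')(J) = Add(3, Mul(6, J)) (Function('n')(J) = Mul(Add(5, -2), Add(1, Mul(2, J))) = Mul(3, Add(1, Mul(2, J))) = Add(3, Mul(6, J)))
Mul(Function('n')(-6), Add(-213, Pow(Add(Function('Z')(d), -24), -1))) = Mul(Add(3, Mul(6, -6)), Add(-213, Pow(Add(-4, -24), -1))) = Mul(Add(3, -36), Add(-213, Pow(-28, -1))) = Mul(-33, Add(-213, Rational(-1, 28))) = Mul(-33, Rational(-5965, 28)) = Rational(196845, 28)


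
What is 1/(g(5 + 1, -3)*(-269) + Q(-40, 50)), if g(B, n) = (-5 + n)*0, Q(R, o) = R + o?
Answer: 1/10 ≈ 0.10000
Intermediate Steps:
g(B, n) = 0
1/(g(5 + 1, -3)*(-269) + Q(-40, 50)) = 1/(0*(-269) + (-40 + 50)) = 1/(0 + 10) = 1/10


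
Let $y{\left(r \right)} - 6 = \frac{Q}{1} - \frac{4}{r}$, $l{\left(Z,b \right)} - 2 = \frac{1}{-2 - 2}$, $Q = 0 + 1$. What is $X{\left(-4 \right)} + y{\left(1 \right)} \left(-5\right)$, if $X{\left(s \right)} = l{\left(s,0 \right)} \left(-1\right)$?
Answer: $- \frac{67}{4} \approx -16.75$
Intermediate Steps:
$Q = 1$
$l{\left(Z,b \right)} = \frac{7}{4}$ ($l{\left(Z,b \right)} = 2 + \frac{1}{-2 - 2} = 2 + \frac{1}{-4} = 2 - \frac{1}{4} = \frac{7}{4}$)
$X{\left(s \right)} = - \frac{7}{4}$ ($X{\left(s \right)} = \frac{7}{4} \left(-1\right) = - \frac{7}{4}$)
$y{\left(r \right)} = 7 - \frac{4}{r}$ ($y{\left(r \right)} = 6 + \left(1 \cdot 1^{-1} - \frac{4}{r}\right) = 6 + \left(1 \cdot 1 - \frac{4}{r}\right) = 6 + \left(1 - \frac{4}{r}\right) = 7 - \frac{4}{r}$)
$X{\left(-4 \right)} + y{\left(1 \right)} \left(-5\right) = - \frac{7}{4} + \left(7 - \frac{4}{1}\right) \left(-5\right) = - \frac{7}{4} + \left(7 - 4\right) \left(-5\right) = - \frac{7}{4} + 3 \left(-5\right) = - \frac{7}{4} - 15 = - \frac{67}{4}$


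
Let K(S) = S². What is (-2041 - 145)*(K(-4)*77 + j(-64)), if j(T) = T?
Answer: -2553248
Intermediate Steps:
(-2041 - 145)*(K(-4)*77 + j(-64)) = (-2041 - 145)*((-4)²*77 - 64) = -2186*(16*77 - 64) = -2186*(1232 - 64) = -2186*1168 = -2553248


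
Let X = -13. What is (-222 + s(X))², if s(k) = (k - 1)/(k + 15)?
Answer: 52441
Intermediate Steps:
s(k) = (-1 + k)/(15 + k)
(-222 + s(X))² = (-222 + (-1 - 13)/(15 - 13))² = (-222 - 14/2)² = (-222 + (½)*(-14))² = (-222 - 7)² = (-229)² = 52441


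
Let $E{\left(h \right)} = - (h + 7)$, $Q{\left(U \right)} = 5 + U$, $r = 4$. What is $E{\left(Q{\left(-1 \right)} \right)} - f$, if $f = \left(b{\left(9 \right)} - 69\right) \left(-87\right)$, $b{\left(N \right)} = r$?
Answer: $-5666$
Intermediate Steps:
$b{\left(N \right)} = 4$
$f = 5655$ ($f = \left(4 - 69\right) \left(-87\right) = \left(-65\right) \left(-87\right) = 5655$)
$E{\left(h \right)} = -7 - h$ ($E{\left(h \right)} = - (7 + h) = -7 - h$)
$E{\left(Q{\left(-1 \right)} \right)} - f = \left(-7 - \left(5 - 1\right)\right) - 5655 = \left(-7 - 4\right) - 5655 = -11 - 5655 = -5666$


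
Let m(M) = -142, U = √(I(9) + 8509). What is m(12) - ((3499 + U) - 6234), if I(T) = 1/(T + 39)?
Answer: 2593 - √1225299/12 ≈ 2500.8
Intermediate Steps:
I(T) = 1/(39 + T)
U = √1225299/12 (U = √(1/(39 + 9) + 8509) = √(1/48 + 8509) = √(408433/48) = √1225299/12 ≈ 92.244)
m(12) - ((3499 + U) - 6234) = -142 - ((3499 + √1225299/12) - 6234) = -142 - (-2735 + √1225299/12) = -142 + (2735 - √1225299/12) = 2593 - √1225299/12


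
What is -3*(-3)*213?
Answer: 1917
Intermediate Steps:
-3*(-3)*213 = 9*213 = 1917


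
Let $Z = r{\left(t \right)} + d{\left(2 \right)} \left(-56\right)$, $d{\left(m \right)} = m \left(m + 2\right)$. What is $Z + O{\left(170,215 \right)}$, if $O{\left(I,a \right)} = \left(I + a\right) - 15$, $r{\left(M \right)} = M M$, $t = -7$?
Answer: $-29$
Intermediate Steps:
$r{\left(M \right)} = M^{2}$
$O{\left(I,a \right)} = -15 + I + a$
$d{\left(m \right)} = m \left(2 + m\right)$
$Z = -399$ ($Z = \left(-7\right)^{2} + 2 \left(2 + 2\right) \left(-56\right) = 49 + 2 \cdot 4 \left(-56\right) = 49 + 8 \left(-56\right) = 49 - 448 = -399$)
$Z + O{\left(170,215 \right)} = -399 + \left(-15 + 170 + 215\right) = -399 + 370 = -29$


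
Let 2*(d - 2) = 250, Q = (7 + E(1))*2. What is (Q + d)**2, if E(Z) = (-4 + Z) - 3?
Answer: 16641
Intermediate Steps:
E(Z) = -7 + Z
Q = 2 (Q = (7 + (-7 + 1))*2 = (7 - 6)*2 = 1*2 = 2)
d = 127 (d = 2 + (1/2)*250 = 2 + 125 = 127)
(Q + d)**2 = (2 + 127)**2 = 129**2 = 16641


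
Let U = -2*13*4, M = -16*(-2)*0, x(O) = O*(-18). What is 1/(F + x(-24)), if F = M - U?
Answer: 1/536 ≈ 0.0018657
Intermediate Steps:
x(O) = -18*O
M = 0 (M = 32*0 = 0)
U = -104 (U = -26*4 = -104)
F = 104 (F = 0 - 1*(-104) = 0 + 104 = 104)
1/(F + x(-24)) = 1/(104 - 18*(-24)) = 1/(104 + 432) = 1/536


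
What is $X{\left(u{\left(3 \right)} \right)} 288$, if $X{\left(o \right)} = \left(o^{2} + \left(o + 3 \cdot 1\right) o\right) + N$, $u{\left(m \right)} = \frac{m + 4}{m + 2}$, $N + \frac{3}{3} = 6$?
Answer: $\frac{94464}{25} \approx 3778.6$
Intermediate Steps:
$N = 5$ ($N = -1 + 6 = 5$)
$u{\left(m \right)} = \frac{4 + m}{2 + m}$
$X{\left(o \right)} = 5 + o^{2} + o \left(3 + o\right)$ ($X{\left(o \right)} = \left(o^{2} + \left(o + 3 \cdot 1\right) o\right) + 5 = \left(o^{2} + \left(o + 3\right) o\right) + 5 = \left(o^{2} + \left(3 + o\right) o\right) + 5 = \left(o^{2} + o \left(3 + o\right)\right) + 5 = 5 + o^{2} + o \left(3 + o\right)$)
$X{\left(u{\left(3 \right)} \right)} 288 = \left(5 + 2 \left(\frac{4 + 3}{2 + 3}\right)^{2} + 3 \frac{4 + 3}{2 + 3}\right) 288 = \left(5 + 2 \left(\frac{1}{5} \cdot 7\right)^{2} + 3 \cdot \frac{1}{5} \cdot 7\right) 288 = \left(5 + 2 \left(\frac{7}{5}\right)^{2} + 3 \cdot \frac{7}{5}\right) 288 = \left(5 + 2 \cdot \frac{49}{25} + \frac{21}{5}\right) 288 = \left(5 + \frac{98}{25} + \frac{21}{5}\right) 288 = \frac{328}{25} \cdot 288 = \frac{94464}{25}$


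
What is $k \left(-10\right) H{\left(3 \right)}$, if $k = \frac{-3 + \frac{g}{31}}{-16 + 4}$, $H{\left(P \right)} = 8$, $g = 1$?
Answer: $- \frac{1840}{93} \approx -19.785$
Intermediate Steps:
$k = \frac{23}{93}$ ($k = \frac{-3 + 1 \cdot \frac{1}{31}}{-16 + 4} = \frac{-3 + 1 \cdot \frac{1}{31}}{-12} = \left(-3 + \frac{1}{31}\right) \left(- \frac{1}{12}\right) = \left(- \frac{92}{31}\right) \left(- \frac{1}{12}\right) = \frac{23}{93} \approx 0.24731$)
$k \left(-10\right) H{\left(3 \right)} = \frac{23}{93} \left(-10\right) 8 = \left(- \frac{230}{93}\right) 8 = - \frac{1840}{93}$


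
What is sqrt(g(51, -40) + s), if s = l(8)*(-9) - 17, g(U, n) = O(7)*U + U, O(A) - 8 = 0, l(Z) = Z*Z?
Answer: I*sqrt(134) ≈ 11.576*I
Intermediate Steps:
l(Z) = Z**2
O(A) = 8 (O(A) = 8 + 0 = 8)
g(U, n) = 9*U (g(U, n) = 8*U + U = 9*U)
s = -593 (s = 8**2*(-9) - 17 = 64*(-9) - 17 = -576 - 17 = -593)
sqrt(g(51, -40) + s) = sqrt(9*51 - 593) = sqrt(459 - 593) = sqrt(-134) = I*sqrt(134)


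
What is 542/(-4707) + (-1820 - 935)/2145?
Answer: -942025/673101 ≈ -1.3995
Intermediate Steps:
542/(-4707) + (-1820 - 935)/2145 = 542*(-1/4707) - 2755*1/2145 = -542/4707 - 551/429 = -942025/673101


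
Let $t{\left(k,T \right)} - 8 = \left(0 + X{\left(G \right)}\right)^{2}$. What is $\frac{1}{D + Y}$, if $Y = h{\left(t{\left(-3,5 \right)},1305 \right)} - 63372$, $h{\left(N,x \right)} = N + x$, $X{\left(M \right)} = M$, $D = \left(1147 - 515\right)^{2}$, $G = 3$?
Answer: $\frac{1}{337374} \approx 2.9641 \cdot 10^{-6}$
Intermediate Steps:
$D = 399424$ ($D = 632^{2} = 399424$)
$t{\left(k,T \right)} = 17$ ($t{\left(k,T \right)} = 8 + \left(0 + 3\right)^{2} = 8 + 3^{2} = 8 + 9 = 17$)
$Y = -62050$ ($Y = \left(17 + 1305\right) - 63372 = 1322 - 63372 = -62050$)
$\frac{1}{D + Y} = \frac{1}{399424 - 62050} = \frac{1}{337374}$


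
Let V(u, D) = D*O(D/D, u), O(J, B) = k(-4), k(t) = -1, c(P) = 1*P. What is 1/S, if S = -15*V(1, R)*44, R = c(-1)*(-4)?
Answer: 1/2640 ≈ 0.00037879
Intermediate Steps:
c(P) = P
O(J, B) = -1
R = 4 (R = -1*(-4) = 4)
V(u, D) = -D (V(u, D) = D*(-1) = -D)
S = 2640 (S = -(-15)*4*44 = -15*(-4)*44 = 60*44 = 2640)
1/S = 1/2640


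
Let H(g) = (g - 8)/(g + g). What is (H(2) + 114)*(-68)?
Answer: -7650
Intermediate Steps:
H(g) = (-8 + g)/(2*g) (H(g) = (-8 + g)/((2*g)) = (-8 + g)*(1/(2*g)) = (-8 + g)/(2*g))
(H(2) + 114)*(-68) = ((½)*(-8 + 2)/2 + 114)*(-68) = ((½)*(½)*(-6) + 114)*(-68) = (-3/2 + 114)*(-68) = (225/2)*(-68) = -7650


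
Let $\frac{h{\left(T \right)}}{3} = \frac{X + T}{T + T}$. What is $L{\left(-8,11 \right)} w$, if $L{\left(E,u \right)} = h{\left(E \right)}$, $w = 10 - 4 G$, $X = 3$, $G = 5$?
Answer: $- \frac{75}{8} \approx -9.375$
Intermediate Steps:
$w = -10$ ($w = 10 - 20 = -10$)
$h{\left(T \right)} = \frac{3 \left(3 + T\right)}{2 T}$ ($h{\left(T \right)} = 3 \frac{3 + T}{T + T} = 3 \frac{3 + T}{2 T} = \frac{3 \left(3 + T\right)}{2 T}$)
$L{\left(E,u \right)} = \frac{3 \left(3 + E\right)}{2 E}$
$L{\left(-8,11 \right)} w = \frac{3 \left(3 - 8\right)}{2 \left(-8\right)} \left(-10\right) = \frac{3}{2} \left(- \frac{1}{8}\right) \left(-5\right) \left(-10\right) = \frac{15}{16} \left(-10\right) = - \frac{75}{8}$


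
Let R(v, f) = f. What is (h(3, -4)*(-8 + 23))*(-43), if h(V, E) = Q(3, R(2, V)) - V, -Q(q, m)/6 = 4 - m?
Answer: 5805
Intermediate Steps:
Q(q, m) = -24 + 6*m (Q(q, m) = -6*(4 - m) = -24 + 6*m)
h(V, E) = -24 + 5*V (h(V, E) = (-24 + 6*V) - V = -24 + 5*V)
(h(3, -4)*(-8 + 23))*(-43) = ((-24 + 5*3)*(-8 + 23))*(-43) = ((-24 + 15)*15)*(-43) = -9*15*(-43) = -135*(-43) = 5805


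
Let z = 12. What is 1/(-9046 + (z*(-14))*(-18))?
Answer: -1/6022 ≈ -0.00016606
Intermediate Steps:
1/(-9046 + (z*(-14))*(-18)) = 1/(-9046 + (12*(-14))*(-18)) = 1/(-9046 - 168*(-18)) = 1/(-9046 + 3024) = 1/(-6022) = -1/6022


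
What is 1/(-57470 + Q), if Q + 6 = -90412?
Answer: -1/147888 ≈ -6.7619e-6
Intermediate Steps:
Q = -90418 (Q = -6 - 90412 = -90418)
1/(-57470 + Q) = 1/(-57470 - 90418) = 1/(-147888) = -1/147888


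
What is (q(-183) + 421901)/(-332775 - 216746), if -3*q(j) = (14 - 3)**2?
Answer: -1265582/1648563 ≈ -0.76769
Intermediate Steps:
q(j) = -121/3 (q(j) = -(14 - 3)**2/3 = -1/3*11**2 = -1/3*121 = -121/3)
(q(-183) + 421901)/(-332775 - 216746) = (-121/3 + 421901)/(-332775 - 216746) = (1265582/3)/(-549521) = (1265582/3)*(-1/549521) = -1265582/1648563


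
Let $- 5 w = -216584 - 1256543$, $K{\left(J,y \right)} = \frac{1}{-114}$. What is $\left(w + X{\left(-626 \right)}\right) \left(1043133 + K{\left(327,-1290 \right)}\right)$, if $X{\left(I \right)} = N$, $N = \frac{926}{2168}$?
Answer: $\frac{63298494232933421}{205960} \approx 3.0733 \cdot 10^{11}$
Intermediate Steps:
$N = \frac{463}{1084}$ ($N = 926 \cdot \frac{1}{2168} = \frac{463}{1084} \approx 0.42712$)
$K{\left(J,y \right)} = - \frac{1}{114}$
$w = \frac{1473127}{5}$ ($w = - \frac{-216584 - 1256543}{5} = \left(- \frac{1}{5}\right) \left(-1473127\right) = \frac{1473127}{5} \approx 2.9463 \cdot 10^{5}$)
$X{\left(I \right)} = \frac{463}{1084}$
$\left(w + X{\left(-626 \right)}\right) \left(1043133 + K{\left(327,-1290 \right)}\right) = \left(\frac{1473127}{5} + \frac{463}{1084}\right) \left(1043133 - \frac{1}{114}\right) = \frac{1596871983}{5420} \cdot \frac{118917161}{114} = \frac{63298494232933421}{205960}$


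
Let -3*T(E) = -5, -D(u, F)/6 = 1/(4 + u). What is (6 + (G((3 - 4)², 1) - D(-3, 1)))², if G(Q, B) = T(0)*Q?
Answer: 1681/9 ≈ 186.78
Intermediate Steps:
D(u, F) = -6/(4 + u)
T(E) = 5/3 (T(E) = -⅓*(-5) = 5/3)
G(Q, B) = 5*Q/3
(6 + (G((3 - 4)², 1) - D(-3, 1)))² = (6 + (5*(3 - 4)²/3 - (-6)/(4 - 3)))² = (6 + ((5/3)*(-1)² - (-6)/1))² = (6 + ((5/3)*1 - (-6)))² = (6 + (5/3 - 1*(-6)))² = (6 + (5/3 + 6))² = (6 + 23/3)² = (41/3)² = 1681/9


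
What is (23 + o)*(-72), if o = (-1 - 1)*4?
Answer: -1080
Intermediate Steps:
o = -8 (o = -2*4 = -8)
(23 + o)*(-72) = (23 - 8)*(-72) = 15*(-72) = -1080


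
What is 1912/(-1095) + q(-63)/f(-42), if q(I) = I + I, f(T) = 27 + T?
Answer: 7286/1095 ≈ 6.6539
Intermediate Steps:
q(I) = 2*I
1912/(-1095) + q(-63)/f(-42) = 1912/(-1095) + (2*(-63))/(27 - 42) = 1912*(-1/1095) - 126/(-15) = -1912/1095 - 126*(-1/15) = -1912/1095 + 42/5 = 7286/1095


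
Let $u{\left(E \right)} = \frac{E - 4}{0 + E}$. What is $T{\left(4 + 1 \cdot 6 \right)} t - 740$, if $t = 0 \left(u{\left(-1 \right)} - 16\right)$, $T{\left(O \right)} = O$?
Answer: $-740$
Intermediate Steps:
$u{\left(E \right)} = \frac{-4 + E}{E}$
$t = 0$ ($t = 0 \left(\frac{-4 - 1}{-1} - 16\right) = 0 \left(\left(-1\right) \left(-5\right) - 16\right) = 0 \left(5 - 16\right) = 0 \left(-11\right) = 0$)
$T{\left(4 + 1 \cdot 6 \right)} t - 740 = \left(4 + 1 \cdot 6\right) 0 - 740 = \left(4 + 6\right) 0 - 740 = 10 \cdot 0 - 740 = 0 - 740 = -740$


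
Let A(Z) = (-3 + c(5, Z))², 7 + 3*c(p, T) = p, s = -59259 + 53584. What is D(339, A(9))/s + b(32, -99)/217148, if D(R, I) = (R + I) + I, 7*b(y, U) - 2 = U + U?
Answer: -179124616/2772708525 ≈ -0.064603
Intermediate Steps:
b(y, U) = 2/7 + 2*U/7 (b(y, U) = 2/7 + (U + U)/7 = 2/7 + (2*U)/7 = 2/7 + 2*U/7)
s = -5675
c(p, T) = -7/3 + p/3
A(Z) = 121/9 (A(Z) = (-3 + (-7/3 + (⅓)*5))² = (-3 + (-7/3 + 5/3))² = (-3 - ⅔)² = (-11/3)² = 121/9)
D(R, I) = R + 2*I (D(R, I) = (I + R) + I = R + 2*I)
D(339, A(9))/s + b(32, -99)/217148 = (339 + 2*(121/9))/(-5675) + (2/7 + (2/7)*(-99))/217148 = (339 + 242/9)*(-1/5675) + (2/7 - 198/7)*(1/217148) = (3293/9)*(-1/5675) - 28*1/217148 = -3293/51075 - 7/54287 = -179124616/2772708525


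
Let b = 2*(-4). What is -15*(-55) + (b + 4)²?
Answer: 841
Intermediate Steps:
b = -8
-15*(-55) + (b + 4)² = -15*(-55) + (-8 + 4)² = 825 + (-4)² = 825 + 16 = 841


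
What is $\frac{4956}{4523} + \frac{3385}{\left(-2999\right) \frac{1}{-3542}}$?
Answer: $\frac{54244140454}{13564477} \approx 3999.0$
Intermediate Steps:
$\frac{4956}{4523} + \frac{3385}{\left(-2999\right) \frac{1}{-3542}} = 4956 \cdot \frac{1}{4523} + \frac{3385}{\left(-2999\right) \left(- \frac{1}{3542}\right)} = \frac{4956}{4523} + \frac{3385}{\frac{2999}{3542}} = \frac{4956}{4523} + 3385 \cdot \frac{3542}{2999} = \frac{4956}{4523} + \frac{11989670}{2999} = \frac{54244140454}{13564477}$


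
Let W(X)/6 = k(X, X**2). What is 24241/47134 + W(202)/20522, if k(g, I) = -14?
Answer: 246757273/483641974 ≈ 0.51021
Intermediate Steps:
W(X) = -84 (W(X) = 6*(-14) = -84)
24241/47134 + W(202)/20522 = 24241/47134 - 84/20522 = 24241*(1/47134) - 84*1/20522 = 24241/47134 - 42/10261 = 246757273/483641974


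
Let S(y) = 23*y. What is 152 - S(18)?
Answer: -262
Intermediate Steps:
152 - S(18) = 152 - 23*18 = 152 - 1*414 = 152 - 414 = -262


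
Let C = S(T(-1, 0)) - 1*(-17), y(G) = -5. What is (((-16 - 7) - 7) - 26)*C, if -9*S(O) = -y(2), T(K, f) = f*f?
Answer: -8288/9 ≈ -920.89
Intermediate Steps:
T(K, f) = f²
S(O) = -5/9 (S(O) = -(-1)*(-5)/9 = -⅑*5 = -5/9)
C = 148/9 (C = -5/9 - 1*(-17) = -5/9 + 17 = 148/9 ≈ 16.444)
(((-16 - 7) - 7) - 26)*C = (((-16 - 7) - 7) - 26)*(148/9) = ((-23 - 7) - 26)*(148/9) = (-30 - 26)*(148/9) = -56*148/9 = -8288/9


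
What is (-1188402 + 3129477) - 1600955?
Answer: 340120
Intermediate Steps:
(-1188402 + 3129477) - 1600955 = 1941075 - 1600955 = 340120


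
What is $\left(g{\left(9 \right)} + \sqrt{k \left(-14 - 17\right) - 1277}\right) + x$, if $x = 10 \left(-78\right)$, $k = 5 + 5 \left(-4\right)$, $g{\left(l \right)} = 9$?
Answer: $-771 + 2 i \sqrt{203} \approx -771.0 + 28.496 i$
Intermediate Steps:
$k = -15$ ($k = 5 - 20 = -15$)
$x = -780$
$\left(g{\left(9 \right)} + \sqrt{k \left(-14 - 17\right) - 1277}\right) + x = \left(9 + \sqrt{- 15 \left(-14 - 17\right) - 1277}\right) - 780 = \left(9 + \sqrt{\left(-15\right) \left(-31\right) - 1277}\right) - 780 = \left(9 + \sqrt{465 - 1277}\right) - 780 = \left(9 + \sqrt{-812}\right) - 780 = \left(9 + 2 i \sqrt{203}\right) - 780 = -771 + 2 i \sqrt{203}$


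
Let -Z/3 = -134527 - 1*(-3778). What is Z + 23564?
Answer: 415811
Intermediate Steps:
Z = 392247 (Z = -3*(-134527 - 1*(-3778)) = -3*(-134527 + 3778) = -3*(-130749) = 392247)
Z + 23564 = 392247 + 23564 = 415811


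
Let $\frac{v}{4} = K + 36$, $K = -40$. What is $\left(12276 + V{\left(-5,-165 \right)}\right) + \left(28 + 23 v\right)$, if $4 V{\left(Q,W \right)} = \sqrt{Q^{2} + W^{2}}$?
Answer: $11936 + \frac{5 \sqrt{1090}}{4} \approx 11977.0$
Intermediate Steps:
$v = -16$ ($v = 4 \left(-40 + 36\right) = 4 \left(-4\right) = -16$)
$V{\left(Q,W \right)} = \frac{\sqrt{Q^{2} + W^{2}}}{4}$
$\left(12276 + V{\left(-5,-165 \right)}\right) + \left(28 + 23 v\right) = \left(12276 + \frac{\sqrt{\left(-5\right)^{2} + \left(-165\right)^{2}}}{4}\right) + \left(28 + 23 \left(-16\right)\right) = \left(12276 + \frac{\sqrt{25 + 27225}}{4}\right) + \left(28 - 368\right) = \left(12276 + \frac{\sqrt{27250}}{4}\right) - 340 = \left(12276 + \frac{5 \sqrt{1090}}{4}\right) - 340 = 11936 + \frac{5 \sqrt{1090}}{4}$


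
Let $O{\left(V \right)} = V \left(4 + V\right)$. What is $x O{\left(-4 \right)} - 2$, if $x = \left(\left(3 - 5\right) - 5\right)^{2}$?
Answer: $-2$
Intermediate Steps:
$x = 49$ ($x = \left(-2 - 5\right)^{2} = \left(-7\right)^{2} = 49$)
$x O{\left(-4 \right)} - 2 = 49 \left(- 4 \left(4 - 4\right)\right) - 2 = 49 \left(\left(-4\right) 0\right) - 2 = 49 \cdot 0 - 2 = 0 - 2 = -2$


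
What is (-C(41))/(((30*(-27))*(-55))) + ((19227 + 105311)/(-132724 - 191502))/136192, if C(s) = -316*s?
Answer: 143023095120713/491798447078400 ≈ 0.29082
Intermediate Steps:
(-C(41))/(((30*(-27))*(-55))) + ((19227 + 105311)/(-132724 - 191502))/136192 = (-(-316)*41)/(((30*(-27))*(-55))) + ((19227 + 105311)/(-132724 - 191502))/136192 = (-1*(-12956))/((-810*(-55))) + (124538/(-324226))*(1/136192) = 12956/44550 + (124538*(-1/324226))*(1/136192) = 12956*(1/44550) - 62269/162113*1/136192 = 6478/22275 - 62269/22078493696 = 143023095120713/491798447078400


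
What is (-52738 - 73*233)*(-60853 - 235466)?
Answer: 20667361293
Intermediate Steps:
(-52738 - 73*233)*(-60853 - 235466) = (-52738 - 17009)*(-296319) = -69747*(-296319) = 20667361293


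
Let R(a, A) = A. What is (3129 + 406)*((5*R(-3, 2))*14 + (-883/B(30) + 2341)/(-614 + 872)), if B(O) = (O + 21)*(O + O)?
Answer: 83206672339/157896 ≈ 5.2697e+5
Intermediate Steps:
B(O) = 2*O*(21 + O) (B(O) = (21 + O)*(2*O) = 2*O*(21 + O))
(3129 + 406)*((5*R(-3, 2))*14 + (-883/B(30) + 2341)/(-614 + 872)) = (3129 + 406)*((5*2)*14 + (-883*1/(60*(21 + 30)) + 2341)/(-614 + 872)) = 3535*(10*14 + (-883/(2*30*51) + 2341)/258) = 3535*(140 + (-883/3060 + 2341)*(1/258)) = 3535*(140 + (7162577/3060)*(1/258)) = 3535*(140 + 7162577/789480) = 3535*(117689777/789480) = 83206672339/157896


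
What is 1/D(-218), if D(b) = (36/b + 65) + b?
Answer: -109/16695 ≈ -0.0065289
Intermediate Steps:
D(b) = 65 + b + 36/b (D(b) = (65 + 36/b) + b = 65 + b + 36/b)
1/D(-218) = 1/(65 - 218 + 36/(-218)) = 1/(65 - 218 + 36*(-1/218)) = 1/(65 - 218 - 18/109) = 1/(-16695/109) = -109/16695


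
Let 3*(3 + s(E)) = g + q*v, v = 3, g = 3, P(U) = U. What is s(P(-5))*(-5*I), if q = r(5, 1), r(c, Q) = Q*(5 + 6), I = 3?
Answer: -135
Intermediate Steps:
r(c, Q) = 11*Q (r(c, Q) = Q*11 = 11*Q)
q = 11 (q = 11*1 = 11)
s(E) = 9 (s(E) = -3 + (3 + 11*3)/3 = -3 + (3 + 33)/3 = -3 + (1/3)*36 = -3 + 12 = 9)
s(P(-5))*(-5*I) = 9*(-5*3) = 9*(-15) = -135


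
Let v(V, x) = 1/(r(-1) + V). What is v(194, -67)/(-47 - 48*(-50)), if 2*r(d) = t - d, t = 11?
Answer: 1/470600 ≈ 2.1249e-6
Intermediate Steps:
r(d) = 11/2 - d/2 (r(d) = (11 - d)/2 = 11/2 - d/2)
v(V, x) = 1/(6 + V) (v(V, x) = 1/((11/2 - ½*(-1)) + V) = 1/((11/2 + ½) + V) = 1/(6 + V))
v(194, -67)/(-47 - 48*(-50)) = 1/((6 + 194)*(-47 - 48*(-50))) = 1/(200*(-47 + 2400)) = (1/200)/2353 = (1/200)*(1/2353) = 1/470600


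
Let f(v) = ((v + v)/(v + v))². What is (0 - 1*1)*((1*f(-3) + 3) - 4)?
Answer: 0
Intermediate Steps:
f(v) = 1 (f(v) = ((2*v)/((2*v)))² = ((2*v)*(1/(2*v)))² = 1² = 1)
(0 - 1*1)*((1*f(-3) + 3) - 4) = (0 - 1*1)*((1*1 + 3) - 4) = (0 - 1)*((1 + 3) - 4) = -(4 - 4) = -1*0 = 0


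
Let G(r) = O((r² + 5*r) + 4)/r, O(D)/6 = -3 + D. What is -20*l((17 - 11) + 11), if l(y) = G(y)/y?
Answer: -45000/289 ≈ -155.71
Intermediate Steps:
O(D) = -18 + 6*D (O(D) = 6*(-3 + D) = -18 + 6*D)
G(r) = (6 + 6*r² + 30*r)/r (G(r) = (-18 + 6*((r² + 5*r) + 4))/r = (-18 + 6*(4 + r² + 5*r))/r = (-18 + (24 + 6*r² + 30*r))/r = (6 + 6*r² + 30*r)/r)
l(y) = (30 + 6*y + 6/y)/y
-20*l((17 - 11) + 11) = -20*(6 + 6/((17 - 11) + 11)² + 30/((17 - 11) + 11)) = -20*(6 + 6/(6 + 11)² + 30/(6 + 11)) = -20*(6 + 6/17² + 30/17) = -20*(6 + 6*(1/289) + 30*(1/17)) = -20*(6 + 6/289 + 30/17) = -20*2250/289 = -45000/289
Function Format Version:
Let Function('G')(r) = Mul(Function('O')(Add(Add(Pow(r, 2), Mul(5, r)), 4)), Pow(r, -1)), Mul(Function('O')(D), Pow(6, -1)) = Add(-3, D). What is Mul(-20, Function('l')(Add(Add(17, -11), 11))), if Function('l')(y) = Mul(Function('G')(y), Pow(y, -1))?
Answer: Rational(-45000, 289) ≈ -155.71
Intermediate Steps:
Function('O')(D) = Add(-18, Mul(6, D)) (Function('O')(D) = Mul(6, Add(-3, D)) = Add(-18, Mul(6, D)))
Function('G')(r) = Mul(Pow(r, -1), Add(6, Mul(6, Pow(r, 2)), Mul(30, r))) (Function('G')(r) = Mul(Add(-18, Mul(6, Add(Add(Pow(r, 2), Mul(5, r)), 4))), Pow(r, -1)) = Mul(Add(-18, Mul(6, Add(4, Pow(r, 2), Mul(5, r)))), Pow(r, -1)) = Mul(Add(-18, Add(24, Mul(6, Pow(r, 2)), Mul(30, r))), Pow(r, -1)) = Mul(Add(6, Mul(6, Pow(r, 2)), Mul(30, r)), Pow(r, -1)) = Mul(Pow(r, -1), Add(6, Mul(6, Pow(r, 2)), Mul(30, r))))
Function('l')(y) = Mul(Pow(y, -1), Add(30, Mul(6, y), Mul(6, Pow(y, -1)))) (Function('l')(y) = Mul(Add(30, Mul(6, y), Mul(6, Pow(y, -1))), Pow(y, -1)) = Mul(Pow(y, -1), Add(30, Mul(6, y), Mul(6, Pow(y, -1)))))
Mul(-20, Function('l')(Add(Add(17, -11), 11))) = Mul(-20, Add(6, Mul(6, Pow(Add(Add(17, -11), 11), -2)), Mul(30, Pow(Add(Add(17, -11), 11), -1)))) = Mul(-20, Add(6, Mul(6, Pow(Add(6, 11), -2)), Mul(30, Pow(Add(6, 11), -1)))) = Mul(-20, Add(6, Mul(6, Pow(17, -2)), Mul(30, Pow(17, -1)))) = Mul(-20, Add(6, Mul(6, Rational(1, 289)), Mul(30, Rational(1, 17)))) = Mul(-20, Add(6, Rational(6, 289), Rational(30, 17))) = Mul(-20, Rational(2250, 289)) = Rational(-45000, 289)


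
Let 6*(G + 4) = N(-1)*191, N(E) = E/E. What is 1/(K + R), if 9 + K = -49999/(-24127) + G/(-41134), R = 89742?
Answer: 5954640108/534340056735151 ≈ 1.1144e-5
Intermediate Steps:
N(E) = 1
G = 167/6 (G = -4 + (1*191)/6 = -4 + (⅙)*191 = -4 + 191/6 = 167/6 ≈ 27.833)
K = -41255836985/5954640108 (K = -9 + (-49999/(-24127) + (167/6)/(-41134)) = -9 + (-49999*(-1/24127) + (167/6)*(-1/41134)) = -9 + (49999/24127 - 167/246804) = -9 + 12335923987/5954640108 = -41255836985/5954640108 ≈ -6.9284)
1/(K + R) = 1/(-41255836985/5954640108 + 89742) = 1/(534340056735151/5954640108) = 5954640108/534340056735151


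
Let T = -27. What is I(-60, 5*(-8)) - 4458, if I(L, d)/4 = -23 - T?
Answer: -4442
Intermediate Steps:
I(L, d) = 16 (I(L, d) = 4*(-23 - 1*(-27)) = 4*(-23 + 27) = 4*4 = 16)
I(-60, 5*(-8)) - 4458 = 16 - 4458 = -4442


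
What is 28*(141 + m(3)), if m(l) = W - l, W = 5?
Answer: 4004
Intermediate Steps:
m(l) = 5 - l
28*(141 + m(3)) = 28*(141 + (5 - 1*3)) = 28*(141 + (5 - 3)) = 28*(141 + 2) = 28*143 = 4004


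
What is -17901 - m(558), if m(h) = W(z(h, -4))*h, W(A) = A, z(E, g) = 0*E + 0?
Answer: -17901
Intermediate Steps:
z(E, g) = 0 (z(E, g) = 0 + 0 = 0)
m(h) = 0 (m(h) = 0*h = 0)
-17901 - m(558) = -17901 - 1*0 = -17901 + 0 = -17901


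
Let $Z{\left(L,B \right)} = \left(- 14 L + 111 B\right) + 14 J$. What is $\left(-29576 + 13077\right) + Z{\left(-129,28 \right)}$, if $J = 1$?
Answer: $-11571$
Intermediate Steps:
$Z{\left(L,B \right)} = 14 - 14 L + 111 B$ ($Z{\left(L,B \right)} = \left(- 14 L + 111 B\right) + 14 \cdot 1 = \left(- 14 L + 111 B\right) + 14 = 14 - 14 L + 111 B$)
$\left(-29576 + 13077\right) + Z{\left(-129,28 \right)} = \left(-29576 + 13077\right) + \left(14 - -1806 + 111 \cdot 28\right) = -16499 + \left(14 + 1806 + 3108\right) = -16499 + 4928 = -11571$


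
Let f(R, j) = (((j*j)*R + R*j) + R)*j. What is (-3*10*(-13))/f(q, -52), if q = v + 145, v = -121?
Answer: -5/42448 ≈ -0.00011779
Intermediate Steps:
q = 24 (q = -121 + 145 = 24)
f(R, j) = j*(R + R*j + R*j²) (f(R, j) = ((j²*R + R*j) + R)*j = ((R*j² + R*j) + R)*j = ((R*j + R*j²) + R)*j = (R + R*j + R*j²)*j = j*(R + R*j + R*j²))
(-3*10*(-13))/f(q, -52) = (-3*10*(-13))/((24*(-52)*(1 - 52 + (-52)²))) = (-30*(-13))/((24*(-52)*(1 - 52 + 2704))) = 390/((24*(-52)*2653)) = 390/(-3310944) = 390*(-1/3310944) = -5/42448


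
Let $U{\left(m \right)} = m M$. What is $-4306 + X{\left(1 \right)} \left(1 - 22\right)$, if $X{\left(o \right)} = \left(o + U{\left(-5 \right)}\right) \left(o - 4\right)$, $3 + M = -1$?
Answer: $-2983$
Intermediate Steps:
$M = -4$ ($M = -3 - 1 = -4$)
$U{\left(m \right)} = - 4 m$ ($U{\left(m \right)} = m \left(-4\right) = - 4 m$)
$X{\left(o \right)} = \left(-4 + o\right) \left(20 + o\right)$ ($X{\left(o \right)} = \left(o - -20\right) \left(o - 4\right) = \left(o + 20\right) \left(-4 + o\right) = \left(20 + o\right) \left(-4 + o\right) = \left(-4 + o\right) \left(20 + o\right)$)
$-4306 + X{\left(1 \right)} \left(1 - 22\right) = -4306 + \left(-80 + 1^{2} + 16 \cdot 1\right) \left(1 - 22\right) = -4306 + \left(-80 + 1 + 16\right) \left(1 - 22\right) = -4306 - 63 \left(1 - 22\right) = -4306 - -1323 = -4306 + 1323 = -2983$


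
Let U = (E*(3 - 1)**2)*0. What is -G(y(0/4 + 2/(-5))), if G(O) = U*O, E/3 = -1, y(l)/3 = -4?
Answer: 0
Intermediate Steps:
y(l) = -12 (y(l) = 3*(-4) = -12)
E = -3 (E = 3*(-1) = -3)
U = 0 (U = -3*(3 - 1)**2*0 = -3*2**2*0 = -3*4*0 = -12*0 = 0)
G(O) = 0 (G(O) = 0*O = 0)
-G(y(0/4 + 2/(-5))) = -1*0 = 0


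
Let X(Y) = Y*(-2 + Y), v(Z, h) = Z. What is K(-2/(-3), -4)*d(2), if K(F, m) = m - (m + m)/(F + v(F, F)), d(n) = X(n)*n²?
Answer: 0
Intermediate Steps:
d(n) = n³*(-2 + n) (d(n) = (n*(-2 + n))*n² = n³*(-2 + n))
K(F, m) = m - m/F (K(F, m) = m - (m + m)/(F + F) = m - 2*m/(2*F) = m - 2*m*1/(2*F) = m - m/F)
K(-2/(-3), -4)*d(2) = (-4 - 1*(-4)/(-2/(-3)))*(2³*(-2 + 2)) = (-4 - 1*(-4)/(-2*(-⅓)))*(8*0) = (-4 - 1*(-4)/⅔)*0 = (-4 - 1*(-4)*3/2)*0 = (-4 + 6)*0 = 2*0 = 0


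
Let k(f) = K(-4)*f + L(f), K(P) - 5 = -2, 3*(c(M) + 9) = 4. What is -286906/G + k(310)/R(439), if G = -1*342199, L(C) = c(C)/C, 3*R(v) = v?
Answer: 335005082063/46569861910 ≈ 7.1936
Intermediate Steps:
c(M) = -23/3 (c(M) = -9 + (⅓)*4 = -9 + 4/3 = -23/3)
R(v) = v/3
L(C) = -23/(3*C)
K(P) = 3 (K(P) = 5 - 2 = 3)
G = -342199
k(f) = 3*f - 23/(3*f)
-286906/G + k(310)/R(439) = -286906/(-342199) + (3*310 - 23/3/310)/(((⅓)*439)) = -286906*(-1/342199) + (930 - 23/3*1/310)/(439/3) = 286906/342199 + (930 - 23/930)*(3/439) = 286906/342199 + (864877/930)*(3/439) = 286906/342199 + 864877/136090 = 335005082063/46569861910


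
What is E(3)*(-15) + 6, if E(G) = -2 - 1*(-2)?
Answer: 6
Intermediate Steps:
E(G) = 0 (E(G) = -2 + 2 = 0)
E(3)*(-15) + 6 = 0*(-15) + 6 = 0 + 6 = 6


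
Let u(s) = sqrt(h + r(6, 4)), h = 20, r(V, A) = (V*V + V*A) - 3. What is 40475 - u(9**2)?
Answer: 40475 - sqrt(77) ≈ 40466.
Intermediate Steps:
r(V, A) = -3 + V**2 + A*V (r(V, A) = (V**2 + A*V) - 3 = -3 + V**2 + A*V)
u(s) = sqrt(77) (u(s) = sqrt(20 + (-3 + 6**2 + 4*6)) = sqrt(20 + (-3 + 36 + 24)) = sqrt(20 + 57) = sqrt(77))
40475 - u(9**2) = 40475 - sqrt(77)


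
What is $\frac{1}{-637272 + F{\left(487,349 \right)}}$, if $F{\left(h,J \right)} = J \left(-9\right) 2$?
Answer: $- \frac{1}{643554} \approx -1.5539 \cdot 10^{-6}$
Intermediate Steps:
$F{\left(h,J \right)} = - 18 J$ ($F{\left(h,J \right)} = - 9 J 2 = - 18 J$)
$\frac{1}{-637272 + F{\left(487,349 \right)}} = \frac{1}{-637272 - 6282} = \frac{1}{-643554} = - \frac{1}{643554}$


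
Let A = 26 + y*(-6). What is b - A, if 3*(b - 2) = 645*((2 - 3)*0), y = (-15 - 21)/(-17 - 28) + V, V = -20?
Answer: -696/5 ≈ -139.20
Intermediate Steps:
y = -96/5 (y = (-15 - 21)/(-17 - 28) - 20 = -36/(-45) - 20 = -36*(-1/45) - 20 = ⅘ - 20 = -96/5 ≈ -19.200)
b = 2 (b = 2 + (645*((2 - 3)*0))/3 = 2 + (645*(-1*0))/3 = 2 + (645*0)/3 = 2 + (⅓)*0 = 2 + 0 = 2)
A = 706/5 (A = 26 - 96/5*(-6) = 26 + 576/5 = 706/5 ≈ 141.20)
b - A = 2 - 1*706/5 = 2 - 706/5 = -696/5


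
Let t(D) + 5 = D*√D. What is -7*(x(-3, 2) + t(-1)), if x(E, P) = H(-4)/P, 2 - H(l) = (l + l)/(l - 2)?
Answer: 98/3 + 7*I ≈ 32.667 + 7.0*I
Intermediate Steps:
H(l) = 2 - 2*l/(-2 + l) (H(l) = 2 - (l + l)/(l - 2) = 2 - 2*l/(-2 + l))
x(E, P) = 2/(3*P) (x(E, P) = (-4/(-2 - 4))/P = (-4/(-6))/P = (-4*(-⅙))/P = 2/(3*P))
t(D) = -5 + D^(3/2) (t(D) = -5 + D*√D = -5 + D^(3/2))
-7*(x(-3, 2) + t(-1)) = -7*((⅔)/2 + (-5 + (-1)^(3/2))) = -7*((⅔)*(½) + (-5 - I)) = -7*(⅓ + (-5 - I)) = -7*(-14/3 - I) = 98/3 + 7*I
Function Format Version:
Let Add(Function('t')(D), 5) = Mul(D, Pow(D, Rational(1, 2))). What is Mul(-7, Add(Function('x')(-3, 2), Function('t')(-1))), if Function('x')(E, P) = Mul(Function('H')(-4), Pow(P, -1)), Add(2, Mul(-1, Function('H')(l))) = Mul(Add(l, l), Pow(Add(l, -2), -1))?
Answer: Add(Rational(98, 3), Mul(7, I)) ≈ Add(32.667, Mul(7.0000, I))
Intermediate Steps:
Function('H')(l) = Add(2, Mul(-2, l, Pow(Add(-2, l), -1))) (Function('H')(l) = Add(2, Mul(-1, Mul(Add(l, l), Pow(Add(l, -2), -1)))) = Add(2, Mul(-1, Mul(Mul(2, l), Pow(Add(-2, l), -1)))) = Add(2, Mul(-1, Mul(2, l, Pow(Add(-2, l), -1)))) = Add(2, Mul(-2, l, Pow(Add(-2, l), -1))))
Function('x')(E, P) = Mul(Rational(2, 3), Pow(P, -1)) (Function('x')(E, P) = Mul(Mul(-4, Pow(Add(-2, -4), -1)), Pow(P, -1)) = Mul(Mul(-4, Pow(-6, -1)), Pow(P, -1)) = Mul(Mul(-4, Rational(-1, 6)), Pow(P, -1)) = Mul(Rational(2, 3), Pow(P, -1)))
Function('t')(D) = Add(-5, Pow(D, Rational(3, 2))) (Function('t')(D) = Add(-5, Mul(D, Pow(D, Rational(1, 2)))) = Add(-5, Pow(D, Rational(3, 2))))
Mul(-7, Add(Function('x')(-3, 2), Function('t')(-1))) = Mul(-7, Add(Mul(Rational(2, 3), Pow(2, -1)), Add(-5, Pow(-1, Rational(3, 2))))) = Mul(-7, Add(Mul(Rational(2, 3), Rational(1, 2)), Add(-5, Mul(-1, I)))) = Mul(-7, Add(Rational(1, 3), Add(-5, Mul(-1, I)))) = Mul(-7, Add(Rational(-14, 3), Mul(-1, I))) = Add(Rational(98, 3), Mul(7, I))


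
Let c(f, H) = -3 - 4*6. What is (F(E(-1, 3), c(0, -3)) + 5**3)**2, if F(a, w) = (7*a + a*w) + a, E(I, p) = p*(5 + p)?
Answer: 109561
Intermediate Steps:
c(f, H) = -27 (c(f, H) = -3 - 24 = -27)
F(a, w) = 8*a + a*w
(F(E(-1, 3), c(0, -3)) + 5**3)**2 = ((3*(5 + 3))*(8 - 27) + 5**3)**2 = ((3*8)*(-19) + 125)**2 = (24*(-19) + 125)**2 = (-456 + 125)**2 = (-331)**2 = 109561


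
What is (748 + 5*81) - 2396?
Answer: -1243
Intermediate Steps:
(748 + 5*81) - 2396 = (748 + 405) - 2396 = 1153 - 2396 = -1243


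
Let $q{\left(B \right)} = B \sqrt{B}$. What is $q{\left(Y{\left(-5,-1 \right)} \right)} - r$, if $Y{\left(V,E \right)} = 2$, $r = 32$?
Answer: $-32 + 2 \sqrt{2} \approx -29.172$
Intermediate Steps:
$q{\left(B \right)} = B^{\frac{3}{2}}$
$q{\left(Y{\left(-5,-1 \right)} \right)} - r = 2^{\frac{3}{2}} - 32 = 2 \sqrt{2} - 32 = -32 + 2 \sqrt{2}$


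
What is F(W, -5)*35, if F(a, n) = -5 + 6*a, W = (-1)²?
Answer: 35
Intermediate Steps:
W = 1
F(W, -5)*35 = (-5 + 6*1)*35 = (-5 + 6)*35 = 1*35 = 35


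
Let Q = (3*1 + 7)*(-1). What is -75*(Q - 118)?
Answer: 9600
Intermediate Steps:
Q = -10 (Q = (3 + 7)*(-1) = 10*(-1) = -10)
-75*(Q - 118) = -75*(-10 - 118) = -75*(-128) = 9600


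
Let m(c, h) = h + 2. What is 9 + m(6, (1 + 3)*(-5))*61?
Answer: -1089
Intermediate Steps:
m(c, h) = 2 + h
9 + m(6, (1 + 3)*(-5))*61 = 9 + (2 + (1 + 3)*(-5))*61 = 9 + (2 + 4*(-5))*61 = 9 + (2 - 20)*61 = 9 - 18*61 = 9 - 1098 = -1089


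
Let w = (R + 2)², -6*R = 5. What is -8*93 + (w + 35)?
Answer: -25475/36 ≈ -707.64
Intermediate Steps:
R = -⅚ (R = -⅙*5 = -⅚ ≈ -0.83333)
w = 49/36 (w = (-⅚ + 2)² = (7/6)² = 49/36 ≈ 1.3611)
-8*93 + (w + 35) = -8*93 + (49/36 + 35) = -744 + 1309/36 = -25475/36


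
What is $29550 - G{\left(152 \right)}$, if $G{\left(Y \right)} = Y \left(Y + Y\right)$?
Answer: $-16658$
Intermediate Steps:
$G{\left(Y \right)} = 2 Y^{2}$ ($G{\left(Y \right)} = Y 2 Y = 2 Y^{2}$)
$29550 - G{\left(152 \right)} = 29550 - 2 \cdot 152^{2} = 29550 - 2 \cdot 23104 = 29550 - 46208 = -16658$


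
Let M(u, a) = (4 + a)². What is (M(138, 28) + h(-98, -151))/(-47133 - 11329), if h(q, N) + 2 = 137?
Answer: -1159/58462 ≈ -0.019825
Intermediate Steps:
h(q, N) = 135 (h(q, N) = -2 + 137 = 135)
(M(138, 28) + h(-98, -151))/(-47133 - 11329) = ((4 + 28)² + 135)/(-47133 - 11329) = (32² + 135)/(-58462) = (1024 + 135)*(-1/58462) = 1159*(-1/58462) = -1159/58462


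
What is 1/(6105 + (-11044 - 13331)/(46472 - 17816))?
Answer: 9552/58306835 ≈ 0.00016382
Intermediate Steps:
1/(6105 + (-11044 - 13331)/(46472 - 17816)) = 1/(6105 - 24375/28656) = 1/(6105 - 24375*1/28656) = 1/(6105 - 8125/9552) = 1/(58306835/9552) = 9552/58306835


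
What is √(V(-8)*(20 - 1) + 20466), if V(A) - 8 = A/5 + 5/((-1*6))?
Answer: √18514590/30 ≈ 143.43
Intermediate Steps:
V(A) = 43/6 + A/5 (V(A) = 8 + (A/5 + 5/((-1*6))) = 8 + (A*(⅕) + 5/(-6)) = 8 + (A/5 + 5*(-⅙)) = 8 + (A/5 - ⅚) = 8 + (-⅚ + A/5) = 43/6 + A/5)
√(V(-8)*(20 - 1) + 20466) = √((43/6 + (⅕)*(-8))*(20 - 1) + 20466) = √((43/6 - 8/5)*19 + 20466) = √((167/30)*19 + 20466) = √(3173/30 + 20466) = √(617153/30) = √18514590/30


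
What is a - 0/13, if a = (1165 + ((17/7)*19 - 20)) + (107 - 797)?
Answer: 3508/7 ≈ 501.14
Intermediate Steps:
a = 3508/7 (a = (1165 + ((17*(⅐))*19 - 20)) - 690 = (1165 + ((17/7)*19 - 20)) - 690 = (1165 + (323/7 - 20)) - 690 = (1165 + 183/7) - 690 = 8338/7 - 690 = 3508/7 ≈ 501.14)
a - 0/13 = 3508/7 - 0/13 = 3508/7 - 97*0 = 3508/7 + 0 = 3508/7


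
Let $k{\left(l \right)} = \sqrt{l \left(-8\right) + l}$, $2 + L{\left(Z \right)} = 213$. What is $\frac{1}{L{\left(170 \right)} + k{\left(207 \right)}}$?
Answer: $\frac{211}{45970} - \frac{3 i \sqrt{161}}{45970} \approx 0.00459 - 0.00082806 i$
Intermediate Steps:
$L{\left(Z \right)} = 211$ ($L{\left(Z \right)} = -2 + 213 = 211$)
$k{\left(l \right)} = \sqrt{7} \sqrt{- l}$ ($k{\left(l \right)} = \sqrt{- 8 l + l} = \sqrt{- 7 l} = \sqrt{7} \sqrt{- l}$)
$\frac{1}{L{\left(170 \right)} + k{\left(207 \right)}} = \frac{1}{211 + \sqrt{7} \sqrt{\left(-1\right) 207}} = \frac{1}{211 + \sqrt{7} \sqrt{-207}} = \frac{1}{211 + \sqrt{7} \cdot 3 i \sqrt{23}} = \frac{1}{211 + 3 i \sqrt{161}}$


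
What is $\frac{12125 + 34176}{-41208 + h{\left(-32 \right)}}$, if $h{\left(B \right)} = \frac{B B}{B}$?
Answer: $- \frac{46301}{41240} \approx -1.1227$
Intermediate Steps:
$h{\left(B \right)} = B$ ($h{\left(B \right)} = \frac{B^{2}}{B} = B$)
$\frac{12125 + 34176}{-41208 + h{\left(-32 \right)}} = \frac{12125 + 34176}{-41208 - 32} = \frac{46301}{-41240} = 46301 \left(- \frac{1}{41240}\right) = - \frac{46301}{41240}$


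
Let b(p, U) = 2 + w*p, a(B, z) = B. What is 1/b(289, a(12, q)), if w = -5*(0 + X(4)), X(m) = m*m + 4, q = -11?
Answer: -1/28898 ≈ -3.4604e-5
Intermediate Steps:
X(m) = 4 + m**2 (X(m) = m**2 + 4 = 4 + m**2)
w = -100 (w = -5*(0 + (4 + 4**2)) = -5*(0 + (4 + 16)) = -5*(0 + 20) = -5*20 = -100)
b(p, U) = 2 - 100*p
1/b(289, a(12, q)) = 1/(2 - 100*289) = 1/(2 - 28900) = 1/(-28898) = -1/28898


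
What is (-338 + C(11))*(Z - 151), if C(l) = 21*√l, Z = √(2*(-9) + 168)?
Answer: (151 - 5*√6)*(338 - 21*√11) ≈ 37234.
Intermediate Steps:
Z = 5*√6 (Z = √(-18 + 168) = √150 = 5*√6 ≈ 12.247)
(-338 + C(11))*(Z - 151) = (-338 + 21*√11)*(5*√6 - 151) = (-338 + 21*√11)*(-151 + 5*√6)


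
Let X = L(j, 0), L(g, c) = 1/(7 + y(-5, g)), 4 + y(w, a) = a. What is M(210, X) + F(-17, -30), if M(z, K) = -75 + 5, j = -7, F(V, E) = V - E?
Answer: -57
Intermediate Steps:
y(w, a) = -4 + a
L(g, c) = 1/(3 + g) (L(g, c) = 1/(7 + (-4 + g)) = 1/(3 + g))
X = -¼ (X = 1/(3 - 7) = 1/(-4) = -¼ ≈ -0.25000)
M(z, K) = -70
M(210, X) + F(-17, -30) = -70 + (-17 - 1*(-30)) = -70 + (-17 + 30) = -70 + 13 = -57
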